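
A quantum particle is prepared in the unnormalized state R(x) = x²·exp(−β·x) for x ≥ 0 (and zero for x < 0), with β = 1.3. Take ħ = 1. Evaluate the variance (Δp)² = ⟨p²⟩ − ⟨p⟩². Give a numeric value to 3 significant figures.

Compute ⟨p⟩ and ⟨p²⟩ separately; (Δp)² = ⟨p²⟩ − ⟨p⟩².
Differentiate x²·exp(−β·x) with the product rule; every integrand then reduces to terms xʲ·e^(−2βx) on [0, ∞), with ∫₀^∞ xʲ·e^(−2βx) dx = j!/(2β)^(j+1).
Normalization: ∫|R|² dx = 0.20200.
⟨p⟩ = 0.0000 and ⟨p²⟩ = 0.56333.
(Δp)² = 0.56333 − (0.0000)² = 0.56333.

0.563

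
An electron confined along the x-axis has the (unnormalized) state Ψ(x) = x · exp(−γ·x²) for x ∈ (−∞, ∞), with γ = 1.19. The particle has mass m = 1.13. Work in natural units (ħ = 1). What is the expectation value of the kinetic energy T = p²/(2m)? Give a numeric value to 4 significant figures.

T = −(ħ²/2m) d²/dx², so ⟨T⟩ = −(ħ²/2m) ∫ Ψ*·Ψ'' dx / ∫|Ψ|² dx; with m = 1.13.
Expand each integrand as polynomial × e^(−2γx²) and use ∫x^(2j)·e^(−2γx²) dx = (2j−1)!!/(4γ)^j · √(π/(2γ)), odd powers → 0; here √(π/(2γ)) = 1.1489. Differentiate with the product rule, d/dx e^(−γx²) = −2γx·e^(−γx²).
State is unnormalized: ∫|Ψ|² dx = 0.24137, and ∫Ψ*·(−ħ²/2m · Ψ'') dx = 0.38128, so ⟨T⟩ = 0.38128 / 0.24137.
⟨T⟩ = 1.5796.

1.580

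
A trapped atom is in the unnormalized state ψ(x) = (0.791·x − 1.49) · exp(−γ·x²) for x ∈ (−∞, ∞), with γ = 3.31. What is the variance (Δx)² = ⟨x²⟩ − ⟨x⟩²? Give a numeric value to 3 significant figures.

Compute ⟨x⟩ and ⟨x²⟩ separately, then (Δx)² = ⟨x²⟩ − ⟨x⟩².
Expand each integrand as polynomial × e^(−2γx²) and use ∫x^(2j)·e^(−2γx²) dx = (2j−1)!!/(4γ)^j · √(π/(2γ)), odd powers → 0; here √(π/(2γ)) = 0.68888.
Normalization: ∫|ψ|² dx = 1.5619.
⟨x⟩ = -0.078521 and ⟨x²⟩ = 0.078677.
(Δx)² = 0.078677 − (-0.078521)² = 0.072512.

0.0725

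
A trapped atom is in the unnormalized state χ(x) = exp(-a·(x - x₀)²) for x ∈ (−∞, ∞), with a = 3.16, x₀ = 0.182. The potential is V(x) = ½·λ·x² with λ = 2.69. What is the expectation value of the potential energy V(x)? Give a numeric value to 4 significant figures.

⟨V⟩ = ∫ V(x)·|χ|² dx / ∫|χ|² dx.
Gaussian moments (u = x − x₀): ∫u^(2j)·e^(−2au²) du = (2j−1)!!/(4a)^j · √(π/(2a)), odd powers integrate to 0; here √(π/(2a)) = 0.70504.
State is unnormalized: ∫|χ|² dx = 0.70504, and ∫χ*·V(x)·χ dx = 0.10643, so ⟨V⟩ = 0.10643 / 0.70504.
⟨V⟩ = 0.15096.

0.1510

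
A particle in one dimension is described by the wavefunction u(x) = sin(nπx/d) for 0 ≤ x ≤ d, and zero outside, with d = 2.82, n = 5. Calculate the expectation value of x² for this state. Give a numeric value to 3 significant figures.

2.63

⟨x²⟩ = ∫ x²·|u|² dx / ∫|u|² dx (integrals over the domain).
With sin²θ = (1 − cos2θ)/2 on 0 ≤ x ≤ d: ∫sin²(nπx/d) dx = d/2, ∫x·sin²(nπx/d) dx = d²/4, ∫x²·sin²(nπx/d) dx = d³·(1/6 − 1/(4n²π²)); higher powers xᵏ the same way, integrating xᵏ·cos(2nπx/d) by parts.
State is unnormalized: ∫|u|² dx = 1.4100, and ∫u*·x²·u dx = 3.7149, so ⟨x²⟩ = 3.7149 / 1.4100.
⟨x²⟩ = 2.6347.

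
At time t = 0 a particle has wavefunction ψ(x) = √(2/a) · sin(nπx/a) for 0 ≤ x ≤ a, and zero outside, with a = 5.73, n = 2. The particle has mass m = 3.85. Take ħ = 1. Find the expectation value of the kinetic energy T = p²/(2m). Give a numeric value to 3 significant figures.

0.156

T = −(ħ²/2m) d²/dx², so ⟨T⟩ = −(ħ²/2m) ∫ ψ*·ψ'' dx; with m = 3.85.
d/dx sin(nπx/a) = (nπ/a)·cos(nπx/a) and d²/dx² sin(nπx/a) = −(nπ/a)²·sin(nπx/a); on 0 ≤ x ≤ a, ∫sin²(nπx/a) dx = a/2 and ∫sin(nπx/a)·cos(nπx/a) dx = 0.
⟨T⟩ = 0.15616.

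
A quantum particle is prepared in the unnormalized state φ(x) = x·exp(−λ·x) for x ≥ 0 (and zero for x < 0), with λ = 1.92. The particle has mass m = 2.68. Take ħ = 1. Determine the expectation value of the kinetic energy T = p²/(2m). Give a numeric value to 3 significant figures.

T = −(ħ²/2m) d²/dx², so ⟨T⟩ = −(ħ²/2m) ∫ φ*·φ'' dx / ∫|φ|² dx; with m = 2.68.
Differentiate x·exp(−λ·x) with the product rule; every integrand then reduces to terms xʲ·e^(−2λx) on [0, ∞), with ∫₀^∞ xʲ·e^(−2λx) dx = j!/(2λ)^(j+1).
State is unnormalized: ∫|φ|² dx = 0.035321, and ∫φ*·(−ħ²/2m · φ'') dx = 0.024293, so ⟨T⟩ = 0.024293 / 0.035321.
⟨T⟩ = 0.68776.

0.688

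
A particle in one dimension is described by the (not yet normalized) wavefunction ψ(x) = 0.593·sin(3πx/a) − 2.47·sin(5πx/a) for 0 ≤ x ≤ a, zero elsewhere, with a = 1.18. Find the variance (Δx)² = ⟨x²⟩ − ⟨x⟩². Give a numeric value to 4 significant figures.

0.08292

Compute ⟨x⟩ and ⟨x²⟩ separately, then (Δx)² = ⟨x²⟩ − ⟨x⟩².
On 0 ≤ x ≤ a (j ≠ l): ∫sin²(jπx/a) dx = a/2, ∫sin(jπx/a)·sin(lπx/a) dx = 0; diagonal moments ∫x·sin²(jπx/a) dx = a²/4, ∫x²·sin²(jπx/a) dx = a³·(1/6 − 1/(4j²π²)); cross terms ∫x·sin(jπx/a)·sin(lπx/a) dx = 0 for j + l even and −4jla²/(π²(j² − l²)²) for j + l odd, ∫x²·sin(jπx/a)·sin(lπx/a) dx = (−1)^(j+l)·4jla³/(π²(j² − l²)²); higher powers the same way via product-to-sum and parts.
Normalization: ∫|ψ|² dx = 3.8070.
⟨x⟩ = 0.59000 and ⟨x²⟩ = 0.43102.
(Δx)² = 0.43102 − (0.59000)² = 0.082915.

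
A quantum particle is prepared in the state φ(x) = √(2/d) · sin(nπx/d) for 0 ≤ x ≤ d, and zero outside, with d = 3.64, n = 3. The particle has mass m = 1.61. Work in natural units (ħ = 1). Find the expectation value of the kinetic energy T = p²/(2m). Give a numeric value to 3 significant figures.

T = −(ħ²/2m) d²/dx², so ⟨T⟩ = −(ħ²/2m) ∫ φ*·φ'' dx; with m = 1.61.
d/dx sin(nπx/d) = (nπ/d)·cos(nπx/d) and d²/dx² sin(nπx/d) = −(nπ/d)²·sin(nπx/d); on 0 ≤ x ≤ d, ∫sin²(nπx/d) dx = d/2 and ∫sin(nπx/d)·cos(nπx/d) dx = 0.
⟨T⟩ = 2.0820.

2.08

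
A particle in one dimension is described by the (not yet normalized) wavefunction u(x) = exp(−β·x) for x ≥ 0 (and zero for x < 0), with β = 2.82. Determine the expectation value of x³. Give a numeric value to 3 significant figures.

⟨x³⟩ = ∫ x³·|u|² dx / ∫|u|² dx (integrals over the domain).
Every integrand reduces to terms xʲ·e^(−2βx) on [0, ∞); use ∫₀^∞ xʲ·e^(−2βx) dx = j!/(2β)^(j+1).
State is unnormalized: ∫|u|² dx = 0.17730, and ∫u*·x³·u dx = 0.0059297, so ⟨x³⟩ = 0.0059297 / 0.17730.
⟨x³⟩ = 0.033444.

0.0334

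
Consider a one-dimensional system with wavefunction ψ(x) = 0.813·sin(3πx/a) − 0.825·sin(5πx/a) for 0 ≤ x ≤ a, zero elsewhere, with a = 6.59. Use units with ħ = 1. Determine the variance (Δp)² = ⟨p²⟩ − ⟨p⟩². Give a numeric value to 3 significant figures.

3.89

Compute ⟨p⟩ and ⟨p²⟩ separately; (Δp)² = ⟨p²⟩ − ⟨p⟩².
d²/dx² sin(jπx/a) = −(jπ/a)²·sin(jπx/a); on 0 ≤ x ≤ a, ∫sin²(jπx/a) dx = a/2 and ∫sin(jπx/a)·sin(lπx/a) dx = 0 for j ≠ l, so only diagonal terms survive in ∫|ψ|² and ∫ψ·ψ″; ∫ψ·ψ′ dx = [ψ²/2] between the walls = 0.
Normalization: ∫|ψ|² dx = 4.4206.
⟨p⟩ = 0.0000 and ⟨p²⟩ = 3.8901.
(Δp)² = 3.8901 − (0.0000)² = 3.8901.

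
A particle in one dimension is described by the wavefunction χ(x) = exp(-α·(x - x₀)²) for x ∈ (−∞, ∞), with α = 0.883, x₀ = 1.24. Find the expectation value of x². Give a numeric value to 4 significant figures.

1.821

⟨x²⟩ = ∫ x²·|χ|² dx / ∫|χ|² dx (integrals over the domain).
Gaussian moments (u = x − x₀): ∫u^(2j)·e^(−2αu²) du = (2j−1)!!/(4α)^j · √(π/(2α)), odd powers integrate to 0; here √(π/(2α)) = 1.3338.
State is unnormalized: ∫|χ|² dx = 1.3338, and ∫χ*·x²·χ dx = 2.4284, so ⟨x²⟩ = 2.4284 / 1.3338.
⟨x²⟩ = 1.8207.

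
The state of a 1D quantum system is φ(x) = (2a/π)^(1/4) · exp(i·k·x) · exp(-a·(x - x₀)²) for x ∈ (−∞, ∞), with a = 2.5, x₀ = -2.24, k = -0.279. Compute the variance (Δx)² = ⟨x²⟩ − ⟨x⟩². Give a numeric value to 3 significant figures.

Compute ⟨x⟩ and ⟨x²⟩ separately, then (Δx)² = ⟨x²⟩ − ⟨x⟩².
Gaussian moments (u = x − x₀): ∫u^(2j)·e^(−2au²) du = (2j−1)!!/(4a)^j · √(π/(2a)), odd powers integrate to 0; here √(π/(2a)) = 0.79267.
⟨x⟩ = -2.2400 and ⟨x²⟩ = 5.1176.
(Δx)² = 5.1176 − (-2.2400)² = 0.10000.

0.100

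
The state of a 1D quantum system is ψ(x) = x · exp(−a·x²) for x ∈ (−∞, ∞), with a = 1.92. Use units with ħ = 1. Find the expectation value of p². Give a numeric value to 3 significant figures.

5.76

p² ψ = −ħ² d²ψ/dx²; ⟨p²⟩ = −ħ² ∫ ψ*·ψ'' dx / ∫|ψ|² dx.
Expand each integrand as polynomial × e^(−2ax²) and use ∫x^(2j)·e^(−2ax²) dx = (2j−1)!!/(4a)^j · √(π/(2a)), odd powers → 0; here √(π/(2a)) = 0.90450. Differentiate with the product rule, d/dx e^(−ax²) = −2ax·e^(−ax²).
State is unnormalized: ∫|ψ|² dx = 0.11777, and ∫ψ*·(−ħ² ψ'') dx = 0.67838, so ⟨p²⟩ = 0.67838 / 0.11777.
⟨p²⟩ = 5.7600.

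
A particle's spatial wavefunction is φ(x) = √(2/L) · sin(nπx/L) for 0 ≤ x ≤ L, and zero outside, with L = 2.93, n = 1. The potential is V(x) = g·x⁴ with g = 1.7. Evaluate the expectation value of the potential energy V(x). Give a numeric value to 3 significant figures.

⟨V⟩ = ∫ V(x)·|φ|² dx.
With sin²θ = (1 − cos2θ)/2 on 0 ≤ x ≤ L: ∫sin²(nπx/L) dx = L/2, ∫x·sin²(nπx/L) dx = L²/4, ∫x²·sin²(nπx/L) dx = L³·(1/6 − 1/(4n²π²)); higher powers xᵏ the same way, integrating xᵏ·cos(2nπx/L) by parts.
⟨V⟩ = 14.293.

14.3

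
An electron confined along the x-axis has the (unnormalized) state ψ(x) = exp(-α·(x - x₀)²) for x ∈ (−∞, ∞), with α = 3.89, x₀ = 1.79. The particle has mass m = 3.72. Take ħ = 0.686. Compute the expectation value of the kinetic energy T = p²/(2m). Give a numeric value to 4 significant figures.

T = −(ħ²/2m) d²/dx², so ⟨T⟩ = −(ħ²/2m) ∫ ψ*·ψ'' dx / ∫|ψ|² dx; with m = 3.72.
Gaussian moments (u = x − x₀): ∫u^(2j)·e^(−2αu²) du = (2j−1)!!/(4α)^j · √(π/(2α)), odd powers integrate to 0; here √(π/(2α)) = 0.63546. Derivatives: d/dx e^(−αu²) = −2αu·e^(−αu²), d²/dx² e^(−αu²) = (4α²u² − 2α)·e^(−αu²).
State is unnormalized: ∫|ψ|² dx = 0.63546, and ∫ψ*·(−ħ²/2m · ψ'') dx = 0.15635, so ⟨T⟩ = 0.15635 / 0.63546.
⟨T⟩ = 0.24605.

0.2461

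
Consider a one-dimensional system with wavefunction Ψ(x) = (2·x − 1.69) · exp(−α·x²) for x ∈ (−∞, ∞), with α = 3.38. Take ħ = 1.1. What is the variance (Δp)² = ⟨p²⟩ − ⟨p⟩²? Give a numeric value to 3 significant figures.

4.86

Compute ⟨p⟩ and ⟨p²⟩ separately; (Δp)² = ⟨p²⟩ − ⟨p⟩².
Expand each integrand as polynomial × e^(−2αx²) and use ∫x^(2j)·e^(−2αx²) dx = (2j−1)!!/(4α)^j · √(π/(2α)), odd powers → 0; here √(π/(2α)) = 0.68171. Differentiate with the product rule, d/dx e^(−αx²) = −2αx·e^(−αx²).
Normalization: ∫|Ψ|² dx = 2.1487.
⟨p⟩ = 0.0000 and ⟨p²⟩ = 4.8576.
(Δp)² = 4.8576 − (0.0000)² = 4.8576.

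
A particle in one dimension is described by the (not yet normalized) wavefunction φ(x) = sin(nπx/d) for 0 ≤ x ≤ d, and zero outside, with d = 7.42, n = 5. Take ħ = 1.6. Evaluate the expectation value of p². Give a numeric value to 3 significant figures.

11.5

p² φ = −ħ² d²φ/dx²; ⟨p²⟩ = −ħ² ∫ φ*·φ'' dx / ∫|φ|² dx.
d/dx sin(nπx/d) = (nπ/d)·cos(nπx/d) and d²/dx² sin(nπx/d) = −(nπ/d)²·sin(nπx/d); on 0 ≤ x ≤ d, ∫sin²(nπx/d) dx = d/2 and ∫sin(nπx/d)·cos(nπx/d) dx = 0.
State is unnormalized: ∫|φ|² dx = 3.7100, and ∫φ*·(−ħ² φ'') dx = 42.564, so ⟨p²⟩ = 42.564 / 3.7100.
⟨p²⟩ = 11.473.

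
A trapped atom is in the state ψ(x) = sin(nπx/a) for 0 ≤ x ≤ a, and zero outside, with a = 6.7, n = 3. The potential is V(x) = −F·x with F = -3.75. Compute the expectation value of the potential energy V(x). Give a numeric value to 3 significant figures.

12.6

⟨V⟩ = ∫ V(x)·|ψ|² dx / ∫|ψ|² dx.
With sin²θ = (1 − cos2θ)/2 on 0 ≤ x ≤ a: ∫sin²(nπx/a) dx = a/2, ∫x·sin²(nπx/a) dx = a²/4, ∫x²·sin²(nπx/a) dx = a³·(1/6 − 1/(4n²π²)); higher powers xᵏ the same way, integrating xᵏ·cos(2nπx/a) by parts.
State is unnormalized: ∫|ψ|² dx = 3.3500, and ∫ψ*·V(x)·ψ dx = 42.084, so ⟨V⟩ = 42.084 / 3.3500.
⟨V⟩ = 12.563.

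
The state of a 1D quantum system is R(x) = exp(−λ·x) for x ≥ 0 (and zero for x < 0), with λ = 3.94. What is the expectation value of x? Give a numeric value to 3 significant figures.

⟨x⟩ = ∫ x·|R|² dx / ∫|R|² dx (integrals over the domain).
Every integrand reduces to terms xʲ·e^(−2λx) on [0, ∞); use ∫₀^∞ xʲ·e^(−2λx) dx = j!/(2λ)^(j+1).
State is unnormalized: ∫|R|² dx = 0.12690, and ∫R*·x·R dx = 0.016105, so ⟨x⟩ = 0.016105 / 0.12690.
⟨x⟩ = 0.12690.

0.127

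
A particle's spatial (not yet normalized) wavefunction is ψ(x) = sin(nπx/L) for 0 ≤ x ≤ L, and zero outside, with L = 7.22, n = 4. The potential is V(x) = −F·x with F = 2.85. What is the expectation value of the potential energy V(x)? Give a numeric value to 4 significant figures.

-10.29

⟨V⟩ = ∫ V(x)·|ψ|² dx / ∫|ψ|² dx.
With sin²θ = (1 − cos2θ)/2 on 0 ≤ x ≤ L: ∫sin²(nπx/L) dx = L/2, ∫x·sin²(nπx/L) dx = L²/4, ∫x²·sin²(nπx/L) dx = L³·(1/6 − 1/(4n²π²)); higher powers xᵏ the same way, integrating xᵏ·cos(2nπx/L) by parts.
State is unnormalized: ∫|ψ|² dx = 3.6100, and ∫ψ*·V(x)·ψ dx = -37.141, so ⟨V⟩ = -37.141 / 3.6100.
⟨V⟩ = -10.289.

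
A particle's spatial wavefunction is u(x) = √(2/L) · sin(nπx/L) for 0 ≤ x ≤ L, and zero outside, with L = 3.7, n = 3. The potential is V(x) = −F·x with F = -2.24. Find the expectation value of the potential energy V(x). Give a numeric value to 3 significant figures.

4.14

⟨V⟩ = ∫ V(x)·|u|² dx.
With sin²θ = (1 − cos2θ)/2 on 0 ≤ x ≤ L: ∫sin²(nπx/L) dx = L/2, ∫x·sin²(nπx/L) dx = L²/4, ∫x²·sin²(nπx/L) dx = L³·(1/6 − 1/(4n²π²)); higher powers xᵏ the same way, integrating xᵏ·cos(2nπx/L) by parts.
⟨V⟩ = 4.1440.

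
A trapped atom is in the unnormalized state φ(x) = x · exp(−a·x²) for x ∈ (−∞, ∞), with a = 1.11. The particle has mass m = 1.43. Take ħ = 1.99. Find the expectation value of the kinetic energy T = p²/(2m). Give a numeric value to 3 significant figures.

T = −(ħ²/2m) d²/dx², so ⟨T⟩ = −(ħ²/2m) ∫ φ*·φ'' dx / ∫|φ|² dx; with m = 1.43.
Expand each integrand as polynomial × e^(−2ax²) and use ∫x^(2j)·e^(−2ax²) dx = (2j−1)!!/(4a)^j · √(π/(2a)), odd powers → 0; here √(π/(2a)) = 1.1896. Differentiate with the product rule, d/dx e^(−ax²) = −2ax·e^(−ax²).
State is unnormalized: ∫|φ|² dx = 0.26793, and ∫φ*·(−ħ²/2m · φ'') dx = 1.2354, so ⟨T⟩ = 1.2354 / 0.26793.
⟨T⟩ = 4.6109.

4.61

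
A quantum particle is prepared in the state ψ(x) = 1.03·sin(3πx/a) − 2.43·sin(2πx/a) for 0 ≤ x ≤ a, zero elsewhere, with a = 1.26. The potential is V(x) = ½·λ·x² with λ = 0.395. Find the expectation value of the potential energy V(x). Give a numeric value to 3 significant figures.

0.145

⟨V⟩ = ∫ V(x)·|ψ|² dx / ∫|ψ|² dx.
On 0 ≤ x ≤ a (j ≠ l): ∫sin²(jπx/a) dx = a/2, ∫sin(jπx/a)·sin(lπx/a) dx = 0; diagonal moments ∫x·sin²(jπx/a) dx = a²/4, ∫x²·sin²(jπx/a) dx = a³·(1/6 − 1/(4j²π²)); cross terms ∫x·sin(jπx/a)·sin(lπx/a) dx = 0 for j + l even and −4jla²/(π²(j² − l²)²) for j + l odd, ∫x²·sin(jπx/a)·sin(lπx/a) dx = (−1)^(j+l)·4jla³/(π²(j² − l²)²); higher powers the same way via product-to-sum and parts.
State is unnormalized: ∫|ψ|² dx = 4.3885, and ∫ψ*·V(x)·ψ dx = 0.63508, so ⟨V⟩ = 0.63508 / 4.3885.
⟨V⟩ = 0.14472.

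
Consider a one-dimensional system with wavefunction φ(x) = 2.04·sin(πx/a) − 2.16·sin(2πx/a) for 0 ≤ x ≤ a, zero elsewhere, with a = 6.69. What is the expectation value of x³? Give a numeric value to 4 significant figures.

105.5

⟨x³⟩ = ∫ x³·|φ|² dx / ∫|φ|² dx (integrals over the domain).
On 0 ≤ x ≤ a (j ≠ l): ∫sin²(jπx/a) dx = a/2, ∫sin(jπx/a)·sin(lπx/a) dx = 0; diagonal moments ∫x·sin²(jπx/a) dx = a²/4, ∫x²·sin²(jπx/a) dx = a³·(1/6 − 1/(4j²π²)); cross terms ∫x·sin(jπx/a)·sin(lπx/a) dx = 0 for j + l even and −4jla²/(π²(j² − l²)²) for j + l odd, ∫x²·sin(jπx/a)·sin(lπx/a) dx = (−1)^(j+l)·4jla³/(π²(j² − l²)²); higher powers the same way via product-to-sum and parts.
State is unnormalized: ∫|φ|² dx = 29.527, and ∫φ*·x³·φ dx = 3115.6, so ⟨x³⟩ = 3115.6 / 29.527.
⟨x³⟩ = 105.52.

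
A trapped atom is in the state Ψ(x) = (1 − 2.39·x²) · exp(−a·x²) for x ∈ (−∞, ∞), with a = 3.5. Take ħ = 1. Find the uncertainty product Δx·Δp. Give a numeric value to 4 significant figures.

Δx = √(⟨x²⟩−⟨x⟩²), Δp = √(⟨p²⟩−⟨p⟩²).
Expand each integrand as polynomial × e^(−2ax²) and use ∫x^(2j)·e^(−2ax²) dx = (2j−1)!!/(4a)^j · √(π/(2a)), odd powers → 0; here √(π/(2a)) = 0.66992. Differentiate with the product rule, d/dx e^(−ax²) = −2ax·e^(−ax²).
Normalization: ∫|Ψ|² dx = 0.49976.
⟨x⟩ = 0.0000, ⟨x²⟩ = 0.039531 ⇒ Δx = 0.19882.
⟨p⟩ = 0.0000, ⟨p²⟩ = 7.2507 ⇒ Δp = 2.6927.
Δx·Δp = 0.53538.

0.5354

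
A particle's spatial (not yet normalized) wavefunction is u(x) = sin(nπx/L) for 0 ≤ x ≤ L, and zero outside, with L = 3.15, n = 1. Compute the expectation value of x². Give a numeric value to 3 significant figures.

⟨x²⟩ = ∫ x²·|u|² dx / ∫|u|² dx (integrals over the domain).
With sin²θ = (1 − cos2θ)/2 on 0 ≤ x ≤ L: ∫sin²(nπx/L) dx = L/2, ∫x·sin²(nπx/L) dx = L²/4, ∫x²·sin²(nπx/L) dx = L³·(1/6 − 1/(4n²π²)); higher powers xᵏ the same way, integrating xᵏ·cos(2nπx/L) by parts.
State is unnormalized: ∫|u|² dx = 1.5750, and ∫u*·x²·u dx = 4.4176, so ⟨x²⟩ = 4.4176 / 1.5750.
⟨x²⟩ = 2.8048.

2.80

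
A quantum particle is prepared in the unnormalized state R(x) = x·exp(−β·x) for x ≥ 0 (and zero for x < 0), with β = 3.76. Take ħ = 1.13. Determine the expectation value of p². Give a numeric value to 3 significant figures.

p² R = −ħ² d²R/dx²; ⟨p²⟩ = −ħ² ∫ R*·R'' dx / ∫|R|² dx.
Differentiate x·exp(−β·x) with the product rule; every integrand then reduces to terms xʲ·e^(−2βx) on [0, ∞), with ∫₀^∞ xʲ·e^(−2βx) dx = j!/(2β)^(j+1).
State is unnormalized: ∫|R|² dx = 0.0047030, and ∫R*·(−ħ² R'') dx = 0.084900, so ⟨p²⟩ = 0.084900 / 0.0047030.
⟨p²⟩ = 18.052.

18.1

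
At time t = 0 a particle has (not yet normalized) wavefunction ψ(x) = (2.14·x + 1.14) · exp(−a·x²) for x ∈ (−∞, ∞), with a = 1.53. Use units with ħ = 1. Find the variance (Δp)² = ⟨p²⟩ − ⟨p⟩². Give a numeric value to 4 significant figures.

Compute ⟨p⟩ and ⟨p²⟩ separately; (Δp)² = ⟨p²⟩ − ⟨p⟩².
Expand each integrand as polynomial × e^(−2ax²) and use ∫x^(2j)·e^(−2ax²) dx = (2j−1)!!/(4a)^j · √(π/(2a)), odd powers → 0; here √(π/(2a)) = 1.0132. Differentiate with the product rule, d/dx e^(−ax²) = −2ax·e^(−ax²).
Normalization: ∫|ψ|² dx = 2.0750.
⟨p⟩ = 0.0000 and ⟨p²⟩ = 2.6481.
(Δp)² = 2.6481 − (0.0000)² = 2.6481.

2.648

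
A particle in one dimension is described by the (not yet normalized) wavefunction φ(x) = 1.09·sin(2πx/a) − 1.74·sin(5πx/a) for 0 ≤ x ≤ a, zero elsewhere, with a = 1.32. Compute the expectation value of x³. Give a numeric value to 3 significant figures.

0.612

⟨x³⟩ = ∫ x³·|φ|² dx / ∫|φ|² dx (integrals over the domain).
On 0 ≤ x ≤ a (j ≠ l): ∫sin²(jπx/a) dx = a/2, ∫sin(jπx/a)·sin(lπx/a) dx = 0; diagonal moments ∫x·sin²(jπx/a) dx = a²/4, ∫x²·sin²(jπx/a) dx = a³·(1/6 − 1/(4j²π²)); cross terms ∫x·sin(jπx/a)·sin(lπx/a) dx = 0 for j + l even and −4jla²/(π²(j² − l²)²) for j + l odd, ∫x²·sin(jπx/a)·sin(lπx/a) dx = (−1)^(j+l)·4jla³/(π²(j² − l²)²); higher powers the same way via product-to-sum and parts.
State is unnormalized: ∫|φ|² dx = 2.7824, and ∫φ*·x³·φ dx = 1.7019, so ⟨x³⟩ = 1.7019 / 2.7824.
⟨x³⟩ = 0.61167.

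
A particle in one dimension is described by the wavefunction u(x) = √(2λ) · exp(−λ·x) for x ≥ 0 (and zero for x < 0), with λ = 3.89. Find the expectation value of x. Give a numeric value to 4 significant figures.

0.1285

⟨x⟩ = ∫ x·|u|² dx (integrals over the domain).
Every integrand reduces to terms xʲ·e^(−2λx) on [0, ∞); use ∫₀^∞ xʲ·e^(−2λx) dx = j!/(2λ)^(j+1).
⟨x⟩ = 0.12853.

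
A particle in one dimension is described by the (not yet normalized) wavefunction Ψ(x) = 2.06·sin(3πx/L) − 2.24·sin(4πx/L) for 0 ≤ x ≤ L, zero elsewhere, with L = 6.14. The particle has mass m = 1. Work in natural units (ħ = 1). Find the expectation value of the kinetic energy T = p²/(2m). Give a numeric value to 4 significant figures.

T = −(ħ²/2m) d²/dx², so ⟨T⟩ = −(ħ²/2m) ∫ Ψ*·Ψ'' dx / ∫|Ψ|² dx; with m = 1.
d²/dx² sin(jπx/L) = −(jπ/L)²·sin(jπx/L); on 0 ≤ x ≤ L, ∫sin²(jπx/L) dx = L/2 and ∫sin(jπx/L)·sin(lπx/L) dx = 0 for j ≠ l, so only diagonal terms survive in ∫|Ψ|² and ∫Ψ·Ψ″; ∫Ψ·Ψ′ dx = [Ψ²/2] between the walls = 0.
State is unnormalized: ∫|Ψ|² dx = 28.432, and ∫Ψ*·(−ħ²/2m · Ψ'') dx = 47.610, so ⟨T⟩ = 47.610 / 28.432.
⟨T⟩ = 1.6745.

1.675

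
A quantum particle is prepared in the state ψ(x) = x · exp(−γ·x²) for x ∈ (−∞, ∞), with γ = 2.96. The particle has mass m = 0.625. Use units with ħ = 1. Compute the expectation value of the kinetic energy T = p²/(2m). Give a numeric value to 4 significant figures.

T = −(ħ²/2m) d²/dx², so ⟨T⟩ = −(ħ²/2m) ∫ ψ*·ψ'' dx / ∫|ψ|² dx; with m = 0.625.
Expand each integrand as polynomial × e^(−2γx²) and use ∫x^(2j)·e^(−2γx²) dx = (2j−1)!!/(4γ)^j · √(π/(2γ)), odd powers → 0; here √(π/(2γ)) = 0.72847. Differentiate with the product rule, d/dx e^(−γx²) = −2γx·e^(−γx²).
State is unnormalized: ∫|ψ|² dx = 0.061527, and ∫ψ*·(−ħ²/2m · ψ'') dx = 0.43708, so ⟨T⟩ = 0.43708 / 0.061527.
⟨T⟩ = 7.1040.

7.104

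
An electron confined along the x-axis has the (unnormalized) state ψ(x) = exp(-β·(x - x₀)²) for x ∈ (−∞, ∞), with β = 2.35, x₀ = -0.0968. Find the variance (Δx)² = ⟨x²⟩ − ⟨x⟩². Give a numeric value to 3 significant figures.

0.106

Compute ⟨x⟩ and ⟨x²⟩ separately, then (Δx)² = ⟨x²⟩ − ⟨x⟩².
Gaussian moments (u = x − x₀): ∫u^(2j)·e^(−2βu²) du = (2j−1)!!/(4β)^j · √(π/(2β)), odd powers integrate to 0; here √(π/(2β)) = 0.81757.
Normalization: ∫|ψ|² dx = 0.81757.
⟨x⟩ = -0.096800 and ⟨x²⟩ = 0.11575.
(Δx)² = 0.11575 − (-0.096800)² = 0.10638.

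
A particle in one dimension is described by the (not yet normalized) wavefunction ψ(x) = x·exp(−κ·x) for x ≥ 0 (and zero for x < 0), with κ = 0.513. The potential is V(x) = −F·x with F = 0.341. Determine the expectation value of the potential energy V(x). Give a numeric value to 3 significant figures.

-0.997

⟨V⟩ = ∫ V(x)·|ψ|² dx / ∫|ψ|² dx.
Every integrand reduces to terms xʲ·e^(−2κx) on [0, ∞); use ∫₀^∞ xʲ·e^(−2κx) dx = j!/(2κ)^(j+1).
State is unnormalized: ∫|ψ|² dx = 1.8518, and ∫ψ*·V(x)·ψ dx = -1.8464, so ⟨V⟩ = -1.8464 / 1.8518.
⟨V⟩ = -0.99708.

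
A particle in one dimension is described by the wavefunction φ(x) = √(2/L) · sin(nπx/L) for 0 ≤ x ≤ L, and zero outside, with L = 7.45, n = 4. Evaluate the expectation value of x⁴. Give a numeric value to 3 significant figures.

⟨x⁴⟩ = ∫ x⁴·|φ|² dx (integrals over the domain).
With sin²θ = (1 − cos2θ)/2 on 0 ≤ x ≤ L: ∫sin²(nπx/L) dx = L/2, ∫x·sin²(nπx/L) dx = L²/4, ∫x²·sin²(nπx/L) dx = L³·(1/6 − 1/(4n²π²)); higher powers xᵏ the same way, integrating xᵏ·cos(2nπx/L) by parts.
⟨x⁴⟩ = 596.78.

597.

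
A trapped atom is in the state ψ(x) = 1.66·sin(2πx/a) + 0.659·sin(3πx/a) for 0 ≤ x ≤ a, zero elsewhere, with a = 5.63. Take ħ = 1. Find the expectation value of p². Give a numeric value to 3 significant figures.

p² ψ = −ħ² d²ψ/dx²; ⟨p²⟩ = −ħ² ∫ ψ*·ψ'' dx / ∫|ψ|² dx.
d²/dx² sin(jπx/a) = −(jπ/a)²·sin(jπx/a); on 0 ≤ x ≤ a, ∫sin²(jπx/a) dx = a/2 and ∫sin(jπx/a)·sin(lπx/a) dx = 0 for j ≠ l, so only diagonal terms survive in ∫|ψ|² and ∫ψ·ψ″; ∫ψ·ψ′ dx = [ψ²/2] between the walls = 0.
State is unnormalized: ∫|ψ|² dx = 8.9795, and ∫ψ*·(−ħ² ψ'') dx = 13.087, so ⟨p²⟩ = 13.087 / 8.9795.
⟨p²⟩ = 1.4575.

1.46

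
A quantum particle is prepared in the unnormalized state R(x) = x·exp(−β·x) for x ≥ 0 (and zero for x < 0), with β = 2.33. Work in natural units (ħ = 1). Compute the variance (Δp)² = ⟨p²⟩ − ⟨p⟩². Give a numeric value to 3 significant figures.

Compute ⟨p⟩ and ⟨p²⟩ separately; (Δp)² = ⟨p²⟩ − ⟨p⟩².
Differentiate x·exp(−β·x) with the product rule; every integrand then reduces to terms xʲ·e^(−2βx) on [0, ∞), with ∫₀^∞ xʲ·e^(−2βx) dx = j!/(2β)^(j+1).
Normalization: ∫|R|² dx = 0.019764.
⟨p⟩ = 0.0000 and ⟨p²⟩ = 5.4289.
(Δp)² = 5.4289 − (0.0000)² = 5.4289.

5.43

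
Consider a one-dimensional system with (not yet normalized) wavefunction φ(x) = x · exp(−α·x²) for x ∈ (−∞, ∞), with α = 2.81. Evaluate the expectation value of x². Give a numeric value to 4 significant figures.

0.2669

⟨x²⟩ = ∫ x²·|φ|² dx / ∫|φ|² dx (integrals over the domain).
Expand each integrand as polynomial × e^(−2αx²) and use ∫x^(2j)·e^(−2αx²) dx = (2j−1)!!/(4α)^j · √(π/(2α)), odd powers → 0; here √(π/(2α)) = 0.74766.
State is unnormalized: ∫|φ|² dx = 0.066518, and ∫φ*·x²·φ dx = 0.017754, so ⟨x²⟩ = 0.017754 / 0.066518.
⟨x²⟩ = 0.26690.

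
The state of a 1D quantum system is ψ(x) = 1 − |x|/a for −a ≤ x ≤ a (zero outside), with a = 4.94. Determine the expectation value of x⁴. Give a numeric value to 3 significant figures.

⟨x⁴⟩ = ∫ x⁴·|ψ|² dx / ∫|ψ|² dx (integrals over the domain).
ψ is even, so ∫ over [−a, a] = 2∫₀ᵃ with ψ = 1 − x/a there: ∫₀ᵃ (1 − x/a)² dx = a/3, ∫₀ᵃ x²(1 − x/a)² dx = a³/30, ∫₀ᵃ x⁴(1 − x/a)² dx = a⁵/105.
State is unnormalized: ∫|ψ|² dx = 3.2933, and ∫ψ*·x⁴·ψ dx = 56.037, so ⟨x⁴⟩ = 56.037 / 3.2933.
⟨x⁴⟩ = 17.015.

17.0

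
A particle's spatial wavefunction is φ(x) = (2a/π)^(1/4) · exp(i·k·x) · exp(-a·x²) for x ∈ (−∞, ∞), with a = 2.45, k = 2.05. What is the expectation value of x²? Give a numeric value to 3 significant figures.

0.102

⟨x²⟩ = ∫ x²·|φ|² dx (integrals over the domain).
Gaussian moments: ∫x^(2j)·e^(−2ax²) dx = (2j−1)!!/(4a)^j · √(π/(2a)), odd powers integrate to 0; here √(π/(2a)) = 0.80071.
⟨x²⟩ = 0.10204.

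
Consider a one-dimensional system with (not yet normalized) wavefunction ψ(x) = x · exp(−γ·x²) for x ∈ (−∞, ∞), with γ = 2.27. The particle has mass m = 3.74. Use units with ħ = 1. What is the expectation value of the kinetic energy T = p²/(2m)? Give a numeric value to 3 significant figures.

0.910

T = −(ħ²/2m) d²/dx², so ⟨T⟩ = −(ħ²/2m) ∫ ψ*·ψ'' dx / ∫|ψ|² dx; with m = 3.74.
Expand each integrand as polynomial × e^(−2γx²) and use ∫x^(2j)·e^(−2γx²) dx = (2j−1)!!/(4γ)^j · √(π/(2γ)), odd powers → 0; here √(π/(2γ)) = 0.83185. Differentiate with the product rule, d/dx e^(−γx²) = −2γx·e^(−γx²).
State is unnormalized: ∫|ψ|² dx = 0.091614, and ∫ψ*·(−ħ²/2m · ψ'') dx = 0.083408, so ⟨T⟩ = 0.083408 / 0.091614.
⟨T⟩ = 0.91043.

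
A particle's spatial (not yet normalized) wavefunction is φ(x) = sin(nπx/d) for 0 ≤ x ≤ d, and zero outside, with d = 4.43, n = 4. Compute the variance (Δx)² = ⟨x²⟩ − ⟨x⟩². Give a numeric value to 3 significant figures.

Compute ⟨x⟩ and ⟨x²⟩ separately, then (Δx)² = ⟨x²⟩ − ⟨x⟩².
With sin²θ = (1 − cos2θ)/2 on 0 ≤ x ≤ d: ∫sin²(nπx/d) dx = d/2, ∫x·sin²(nπx/d) dx = d²/4, ∫x²·sin²(nπx/d) dx = d³·(1/6 − 1/(4n²π²)); higher powers xᵏ the same way, integrating xᵏ·cos(2nπx/d) by parts.
Normalization: ∫|φ|² dx = 2.2150.
⟨x⟩ = 2.2150 and ⟨x²⟩ = 6.4795.
(Δx)² = 6.4795 − (2.2150)² = 1.5733.

1.57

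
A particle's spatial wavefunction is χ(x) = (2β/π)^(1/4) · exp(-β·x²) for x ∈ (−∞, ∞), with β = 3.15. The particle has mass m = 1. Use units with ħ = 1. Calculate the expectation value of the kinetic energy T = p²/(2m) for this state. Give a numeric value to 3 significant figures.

T = −(ħ²/2m) d²/dx², so ⟨T⟩ = −(ħ²/2m) ∫ χ*·χ'' dx; with m = 1.
Gaussian moments: ∫x^(2j)·e^(−2βx²) dx = (2j−1)!!/(4β)^j · √(π/(2β)), odd powers integrate to 0; here √(π/(2β)) = 0.70616. Derivatives: d/dx e^(−βx²) = −2βx·e^(−βx²), d²/dx² e^(−βx²) = (4β²x² − 2β)·e^(−βx²).
⟨T⟩ = 1.5750.

1.58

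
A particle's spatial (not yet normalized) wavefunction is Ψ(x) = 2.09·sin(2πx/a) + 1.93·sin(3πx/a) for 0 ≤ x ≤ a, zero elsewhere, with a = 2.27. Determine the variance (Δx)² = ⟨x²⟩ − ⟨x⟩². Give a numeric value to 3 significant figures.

0.187

Compute ⟨x⟩ and ⟨x²⟩ separately, then (Δx)² = ⟨x²⟩ − ⟨x⟩².
On 0 ≤ x ≤ a (j ≠ l): ∫sin²(jπx/a) dx = a/2, ∫sin(jπx/a)·sin(lπx/a) dx = 0; diagonal moments ∫x·sin²(jπx/a) dx = a²/4, ∫x²·sin²(jπx/a) dx = a³·(1/6 − 1/(4j²π²)); cross terms ∫x·sin(jπx/a)·sin(lπx/a) dx = 0 for j + l even and −4jla²/(π²(j² − l²)²) for j + l odd, ∫x²·sin(jπx/a)·sin(lπx/a) dx = (−1)^(j+l)·4jla³/(π²(j² − l²)²); higher powers the same way via product-to-sum and parts.
Normalization: ∫|Ψ|² dx = 9.1856.
⟨x⟩ = 0.69480 and ⟨x²⟩ = 0.66980.
(Δx)² = 0.66980 − (0.69480)² = 0.18706.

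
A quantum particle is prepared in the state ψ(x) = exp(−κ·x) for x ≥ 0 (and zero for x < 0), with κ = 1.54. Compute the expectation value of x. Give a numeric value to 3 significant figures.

⟨x⟩ = ∫ x·|ψ|² dx / ∫|ψ|² dx (integrals over the domain).
Every integrand reduces to terms xʲ·e^(−2κx) on [0, ∞); use ∫₀^∞ xʲ·e^(−2κx) dx = j!/(2κ)^(j+1).
State is unnormalized: ∫|ψ|² dx = 0.32468, and ∫ψ*·x·ψ dx = 0.10541, so ⟨x⟩ = 0.10541 / 0.32468.
⟨x⟩ = 0.32468.

0.325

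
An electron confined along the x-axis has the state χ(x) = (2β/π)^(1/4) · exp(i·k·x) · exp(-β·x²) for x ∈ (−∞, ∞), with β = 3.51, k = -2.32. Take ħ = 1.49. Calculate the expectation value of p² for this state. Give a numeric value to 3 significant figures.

19.7

p² χ = −ħ² d²χ/dx²; ⟨p²⟩ = −ħ² ∫ χ*·χ'' dx.
Gaussian moments: ∫x^(2j)·e^(−2βx²) dx = (2j−1)!!/(4β)^j · √(π/(2β)), odd powers integrate to 0; here √(π/(2β)) = 0.66897. Derivatives: χ′ = (ik − 2βx)·χ, χ″ = ((ik − 2βx)² − 2β)·χ; the odd-in-x pieces drop out.
⟨p²⟩ = 19.742.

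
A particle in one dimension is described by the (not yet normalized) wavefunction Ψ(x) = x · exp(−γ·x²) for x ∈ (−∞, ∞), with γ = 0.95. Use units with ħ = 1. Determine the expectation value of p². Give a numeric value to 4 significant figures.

2.850

p² Ψ = −ħ² d²Ψ/dx²; ⟨p²⟩ = −ħ² ∫ Ψ*·Ψ'' dx / ∫|Ψ|² dx.
Expand each integrand as polynomial × e^(−2γx²) and use ∫x^(2j)·e^(−2γx²) dx = (2j−1)!!/(4γ)^j · √(π/(2γ)), odd powers → 0; here √(π/(2γ)) = 1.2859. Differentiate with the product rule, d/dx e^(−γx²) = −2γx·e^(−γx²).
State is unnormalized: ∫|Ψ|² dx = 0.33839, and ∫Ψ*·(−ħ² Ψ'') dx = 0.96440, so ⟨p²⟩ = 0.96440 / 0.33839.
⟨p²⟩ = 2.8500.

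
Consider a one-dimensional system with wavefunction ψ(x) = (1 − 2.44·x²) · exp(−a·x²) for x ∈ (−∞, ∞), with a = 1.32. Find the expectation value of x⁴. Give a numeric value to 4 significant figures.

⟨x⁴⟩ = ∫ x⁴·|ψ|² dx / ∫|ψ|² dx (integrals over the domain).
Expand each integrand as polynomial × e^(−2ax²) and use ∫x^(2j)·e^(−2ax²) dx = (2j−1)!!/(4a)^j · √(π/(2a)), odd powers → 0; here √(π/(2a)) = 1.0909.
State is unnormalized: ∫|ψ|² dx = 0.78153, and ∫ψ*·x⁴·ψ dx = 0.45233, so ⟨x⁴⟩ = 0.45233 / 0.78153.
⟨x⁴⟩ = 0.57877.

0.5788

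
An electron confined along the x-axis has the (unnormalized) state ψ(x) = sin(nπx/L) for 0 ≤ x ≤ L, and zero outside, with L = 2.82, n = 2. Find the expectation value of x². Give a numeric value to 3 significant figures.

⟨x²⟩ = ∫ x²·|ψ|² dx / ∫|ψ|² dx (integrals over the domain).
With sin²θ = (1 − cos2θ)/2 on 0 ≤ x ≤ L: ∫sin²(nπx/L) dx = L/2, ∫x·sin²(nπx/L) dx = L²/4, ∫x²·sin²(nπx/L) dx = L³·(1/6 − 1/(4n²π²)); higher powers xᵏ the same way, integrating xᵏ·cos(2nπx/L) by parts.
State is unnormalized: ∫|ψ|² dx = 1.4100, and ∫ψ*·x²·ψ dx = 3.5956, so ⟨x²⟩ = 3.5956 / 1.4100.
⟨x²⟩ = 2.5501.

2.55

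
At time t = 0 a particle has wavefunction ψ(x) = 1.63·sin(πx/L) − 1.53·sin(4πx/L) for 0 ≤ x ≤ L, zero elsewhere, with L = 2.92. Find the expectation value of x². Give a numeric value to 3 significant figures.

⟨x²⟩ = ∫ x²·|ψ|² dx / ∫|ψ|² dx (integrals over the domain).
On 0 ≤ x ≤ L (j ≠ l): ∫sin²(jπx/L) dx = L/2, ∫sin(jπx/L)·sin(lπx/L) dx = 0; diagonal moments ∫x·sin²(jπx/L) dx = L²/4, ∫x²·sin²(jπx/L) dx = L³·(1/6 − 1/(4j²π²)); cross terms ∫x·sin(jπx/L)·sin(lπx/L) dx = 0 for j + l even and −4jlL²/(π²(j² − l²)²) for j + l odd, ∫x²·sin(jπx/L)·sin(lπx/L) dx = (−1)^(j+l)·4jlL³/(π²(j² − l²)²); higher powers the same way via product-to-sum and parts.
State is unnormalized: ∫|ψ|² dx = 7.2968, and ∫ψ*·x²·ψ dx = 19.865, so ⟨x²⟩ = 19.865 / 7.2968.
⟨x²⟩ = 2.7225.

2.72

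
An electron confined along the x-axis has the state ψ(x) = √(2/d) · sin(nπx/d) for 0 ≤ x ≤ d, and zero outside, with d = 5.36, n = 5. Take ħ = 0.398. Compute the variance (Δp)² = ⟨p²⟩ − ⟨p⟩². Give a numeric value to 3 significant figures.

Compute ⟨p⟩ and ⟨p²⟩ separately; (Δp)² = ⟨p²⟩ − ⟨p⟩².
d/dx sin(nπx/d) = (nπ/d)·cos(nπx/d) and d²/dx² sin(nπx/d) = −(nπ/d)²·sin(nπx/d); on 0 ≤ x ≤ d, ∫sin²(nπx/d) dx = d/2 and ∫sin(nπx/d)·cos(nπx/d) dx = 0.
⟨p⟩ = 0.0000 and ⟨p²⟩ = 1.3604.
(Δp)² = 1.3604 − (0.0000)² = 1.3604.

1.36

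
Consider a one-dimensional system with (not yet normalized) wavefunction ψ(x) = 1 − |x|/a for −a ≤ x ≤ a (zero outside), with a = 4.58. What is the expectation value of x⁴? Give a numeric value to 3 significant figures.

⟨x⁴⟩ = ∫ x⁴·|ψ|² dx / ∫|ψ|² dx (integrals over the domain).
ψ is even, so ∫ over [−a, a] = 2∫₀ᵃ with ψ = 1 − x/a there: ∫₀ᵃ (1 − x/a)² dx = a/3, ∫₀ᵃ x²(1 − x/a)² dx = a³/30, ∫₀ᵃ x⁴(1 − x/a)² dx = a⁵/105.
State is unnormalized: ∫|ψ|² dx = 3.0533, and ∫ψ*·x⁴·ψ dx = 38.386, so ⟨x⁴⟩ = 38.386 / 3.0533.
⟨x⁴⟩ = 12.572.

12.6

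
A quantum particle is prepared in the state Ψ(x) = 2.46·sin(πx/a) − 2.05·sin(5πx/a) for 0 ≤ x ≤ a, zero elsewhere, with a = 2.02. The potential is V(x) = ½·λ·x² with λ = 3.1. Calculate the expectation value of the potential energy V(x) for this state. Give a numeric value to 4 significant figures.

⟨V⟩ = ∫ V(x)·|Ψ|² dx / ∫|Ψ|² dx.
On 0 ≤ x ≤ a (j ≠ l): ∫sin²(jπx/a) dx = a/2, ∫sin(jπx/a)·sin(lπx/a) dx = 0; diagonal moments ∫x·sin²(jπx/a) dx = a²/4, ∫x²·sin²(jπx/a) dx = a³·(1/6 − 1/(4j²π²)); cross terms ∫x·sin(jπx/a)·sin(lπx/a) dx = 0 for j + l even and −4jla²/(π²(j² − l²)²) for j + l odd, ∫x²·sin(jπx/a)·sin(lπx/a) dx = (−1)^(j+l)·4jla³/(π²(j² − l²)²); higher powers the same way via product-to-sum and parts.
State is unnormalized: ∫|Ψ|² dx = 10.357, and ∫Ψ*·V(x)·Ψ dx = 19.368, so ⟨V⟩ = 19.368 / 10.357.
⟨V⟩ = 1.8701.

1.870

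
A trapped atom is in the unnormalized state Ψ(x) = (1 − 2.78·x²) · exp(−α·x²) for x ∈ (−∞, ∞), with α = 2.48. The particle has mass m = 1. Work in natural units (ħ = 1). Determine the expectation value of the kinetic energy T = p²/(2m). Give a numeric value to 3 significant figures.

3.88

T = −(ħ²/2m) d²/dx², so ⟨T⟩ = −(ħ²/2m) ∫ Ψ*·Ψ'' dx / ∫|Ψ|² dx; with m = 1.
Expand each integrand as polynomial × e^(−2αx²) and use ∫x^(2j)·e^(−2αx²) dx = (2j−1)!!/(4α)^j · √(π/(2α)), odd powers → 0; here √(π/(2α)) = 0.79586. Differentiate with the product rule, d/dx e^(−αx²) = −2αx·e^(−αx²).
State is unnormalized: ∫|Ψ|² dx = 0.53730, and ∫Ψ*·(−ħ²/2m · Ψ'') dx = 2.0825, so ⟨T⟩ = 2.0825 / 0.53730.
⟨T⟩ = 3.8759.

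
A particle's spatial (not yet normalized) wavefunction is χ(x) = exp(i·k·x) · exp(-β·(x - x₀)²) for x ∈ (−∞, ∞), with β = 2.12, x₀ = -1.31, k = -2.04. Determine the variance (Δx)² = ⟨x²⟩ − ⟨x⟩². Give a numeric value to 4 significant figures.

Compute ⟨x⟩ and ⟨x²⟩ separately, then (Δx)² = ⟨x²⟩ − ⟨x⟩².
Gaussian moments (u = x − x₀): ∫u^(2j)·e^(−2βu²) du = (2j−1)!!/(4β)^j · √(π/(2β)), odd powers integrate to 0; here √(π/(2β)) = 0.86078.
Normalization: ∫|χ|² dx = 0.86078.
⟨x⟩ = -1.3100 and ⟨x²⟩ = 1.8340.
(Δx)² = 1.8340 − (-1.3100)² = 0.11792.

0.1179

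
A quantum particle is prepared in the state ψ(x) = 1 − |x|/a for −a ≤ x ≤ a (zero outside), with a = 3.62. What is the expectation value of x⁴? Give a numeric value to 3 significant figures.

⟨x⁴⟩ = ∫ x⁴·|ψ|² dx / ∫|ψ|² dx (integrals over the domain).
ψ is even, so ∫ over [−a, a] = 2∫₀ᵃ with ψ = 1 − x/a there: ∫₀ᵃ (1 − x/a)² dx = a/3, ∫₀ᵃ x²(1 − x/a)² dx = a³/30, ∫₀ᵃ x⁴(1 − x/a)² dx = a⁵/105.
State is unnormalized: ∫|ψ|² dx = 2.4133, and ∫ψ*·x⁴·ψ dx = 11.841, so ⟨x⁴⟩ = 11.841 / 2.4133.
⟨x⁴⟩ = 4.9064.

4.91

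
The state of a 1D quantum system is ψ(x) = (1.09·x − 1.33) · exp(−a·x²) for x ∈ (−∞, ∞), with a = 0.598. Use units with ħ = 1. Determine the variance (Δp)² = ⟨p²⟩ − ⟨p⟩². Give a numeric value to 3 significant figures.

Compute ⟨p⟩ and ⟨p²⟩ separately; (Δp)² = ⟨p²⟩ − ⟨p⟩².
Expand each integrand as polynomial × e^(−2ax²) and use ∫x^(2j)·e^(−2ax²) dx = (2j−1)!!/(4a)^j · √(π/(2a)), odd powers → 0; here √(π/(2a)) = 1.6207. Differentiate with the product rule, d/dx e^(−ax²) = −2ax·e^(−ax²).
Normalization: ∫|ψ|² dx = 3.6719.
⟨p⟩ = 0.0000 and ⟨p²⟩ = 0.86020.
(Δp)² = 0.86020 − (0.0000)² = 0.86020.

0.860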